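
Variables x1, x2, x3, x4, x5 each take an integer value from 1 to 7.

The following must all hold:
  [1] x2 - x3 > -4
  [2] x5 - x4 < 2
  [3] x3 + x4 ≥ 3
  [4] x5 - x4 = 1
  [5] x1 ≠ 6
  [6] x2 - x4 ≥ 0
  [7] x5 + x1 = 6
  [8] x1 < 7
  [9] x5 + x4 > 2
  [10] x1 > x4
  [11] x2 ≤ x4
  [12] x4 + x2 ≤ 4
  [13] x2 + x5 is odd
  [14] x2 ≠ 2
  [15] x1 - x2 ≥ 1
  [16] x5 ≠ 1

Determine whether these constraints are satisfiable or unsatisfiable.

Setting (x1, x2, x3, x4, x5) = (4, 1, 3, 1, 2) satisfies everything: constraint 1: x2 - x3 = -2; constraint 2: x5 - x4 = 1; constraint 3: x3 + x4 = 4, and the others follow.

Satisfiable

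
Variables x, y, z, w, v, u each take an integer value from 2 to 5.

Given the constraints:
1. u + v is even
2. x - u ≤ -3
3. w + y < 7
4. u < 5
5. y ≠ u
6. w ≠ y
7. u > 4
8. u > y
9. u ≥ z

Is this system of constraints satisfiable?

Unsatisfiable

From constraint 7: u ≥ 5. From constraint 4: u ≤ 4. But 4 < 5, so no value of u works.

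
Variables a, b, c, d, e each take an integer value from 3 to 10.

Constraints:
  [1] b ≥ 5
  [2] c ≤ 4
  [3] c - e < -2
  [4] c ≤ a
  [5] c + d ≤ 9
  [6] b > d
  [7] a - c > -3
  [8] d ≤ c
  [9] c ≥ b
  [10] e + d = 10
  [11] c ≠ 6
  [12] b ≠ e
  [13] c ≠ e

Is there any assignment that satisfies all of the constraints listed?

From constraints 1 and 9: c ≥ b and b ≥ 5, so c ≥ 5. From constraint 2: c ≤ 4. But 4 < 5, so no value of c works.

Unsatisfiable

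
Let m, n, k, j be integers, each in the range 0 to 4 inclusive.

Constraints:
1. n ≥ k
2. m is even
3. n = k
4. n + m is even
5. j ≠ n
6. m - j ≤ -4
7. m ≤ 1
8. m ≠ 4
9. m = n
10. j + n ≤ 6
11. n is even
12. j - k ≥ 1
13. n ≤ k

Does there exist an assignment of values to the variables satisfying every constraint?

Satisfiable

Take m = 0, n = 0, k = 0, j = 4. Then constraint 6: m - j = -4; constraint 10: j + n = 4; constraint 12: j - k = 4, and every other listed constraint is also met.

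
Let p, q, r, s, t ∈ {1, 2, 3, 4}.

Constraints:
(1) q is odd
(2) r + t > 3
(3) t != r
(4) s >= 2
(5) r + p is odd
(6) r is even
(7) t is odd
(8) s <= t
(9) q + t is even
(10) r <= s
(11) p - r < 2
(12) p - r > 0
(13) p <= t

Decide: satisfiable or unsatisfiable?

Satisfiable

Take p = 3, q = 1, r = 2, s = 3, t = 3. Then constraint 2: r + t = 5; constraint 11: p - r = 1; constraint 12: p - r = 1, and every other listed constraint is also met.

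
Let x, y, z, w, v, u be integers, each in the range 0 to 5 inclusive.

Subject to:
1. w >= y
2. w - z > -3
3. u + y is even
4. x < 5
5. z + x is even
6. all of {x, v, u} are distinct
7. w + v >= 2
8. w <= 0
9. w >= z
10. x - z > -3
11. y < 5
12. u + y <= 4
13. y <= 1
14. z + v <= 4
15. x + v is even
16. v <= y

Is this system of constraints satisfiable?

From constraint 8: w ≤ 0. From constraints 13 and 16: v ≤ y ≤ 1. Hence w + v ≤ 1. But constraint 7 requires w + v ≥ 2, and 2 > 1. Contradiction.

Unsatisfiable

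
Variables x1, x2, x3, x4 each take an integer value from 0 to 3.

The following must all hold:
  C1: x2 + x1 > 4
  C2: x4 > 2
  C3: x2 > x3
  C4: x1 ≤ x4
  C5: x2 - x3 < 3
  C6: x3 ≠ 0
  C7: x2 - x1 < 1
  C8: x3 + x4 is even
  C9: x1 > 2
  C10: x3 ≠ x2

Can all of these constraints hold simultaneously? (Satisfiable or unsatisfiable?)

Satisfiable

Try x1 = 3, x2 = 2, x3 = 1, x4 = 3.
Check constraint 1: x2 + x1 = 5; constraint 5: x2 - x3 = 1; constraint 7: x2 - x1 = -1. The remaining constraints are straightforward to verify.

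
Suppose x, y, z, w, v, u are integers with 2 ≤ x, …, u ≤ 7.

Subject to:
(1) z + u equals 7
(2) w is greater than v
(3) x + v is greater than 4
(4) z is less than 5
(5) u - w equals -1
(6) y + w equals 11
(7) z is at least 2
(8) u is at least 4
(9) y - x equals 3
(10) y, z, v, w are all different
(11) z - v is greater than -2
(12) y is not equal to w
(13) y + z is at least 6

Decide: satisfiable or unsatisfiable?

The assignment x = 3, y = 6, z = 3, w = 5, v = 2, u = 4 works:
  constraint 1 holds since z + u = 7.
  constraint 3 holds since x + v = 5.
  constraint 5 holds since u - w = -1.
The rest check out directly.

Satisfiable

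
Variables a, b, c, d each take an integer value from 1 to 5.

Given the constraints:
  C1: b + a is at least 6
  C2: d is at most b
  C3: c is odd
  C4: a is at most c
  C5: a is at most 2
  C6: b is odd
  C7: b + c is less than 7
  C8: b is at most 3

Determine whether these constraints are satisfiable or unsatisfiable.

Unsatisfiable

From constraint 8: b ≤ 3. From constraint 5: a ≤ 2. Hence b + a ≤ 5. But constraint 1 requires b + a ≥ 6, and 6 > 5. Contradiction.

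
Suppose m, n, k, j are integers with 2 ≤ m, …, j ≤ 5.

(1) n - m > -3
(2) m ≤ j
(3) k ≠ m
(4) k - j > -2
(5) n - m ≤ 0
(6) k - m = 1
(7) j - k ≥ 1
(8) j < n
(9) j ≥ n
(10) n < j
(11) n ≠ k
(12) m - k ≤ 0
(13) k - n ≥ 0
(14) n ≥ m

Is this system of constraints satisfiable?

Constraints 2, 5, and 8 give m ≤ j, j < n, n ≤ m. Chaining: m ≤ j < n ≤ m, which forces m < m — impossible.

Unsatisfiable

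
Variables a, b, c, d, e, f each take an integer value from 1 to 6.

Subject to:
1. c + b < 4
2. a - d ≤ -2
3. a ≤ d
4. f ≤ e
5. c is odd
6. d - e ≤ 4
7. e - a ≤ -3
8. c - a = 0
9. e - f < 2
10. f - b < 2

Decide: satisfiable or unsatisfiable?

Unsatisfiable

Constraints 2, 6, and 7 give d − a ≥ 2, a − e ≥ 3, e − d ≥ -4.
Adding all 3 inequalities: the left sides telescope to 0, and the right sides sum to 2 + 3 + (-4) = 1. So 0 ≥ 1, which is false.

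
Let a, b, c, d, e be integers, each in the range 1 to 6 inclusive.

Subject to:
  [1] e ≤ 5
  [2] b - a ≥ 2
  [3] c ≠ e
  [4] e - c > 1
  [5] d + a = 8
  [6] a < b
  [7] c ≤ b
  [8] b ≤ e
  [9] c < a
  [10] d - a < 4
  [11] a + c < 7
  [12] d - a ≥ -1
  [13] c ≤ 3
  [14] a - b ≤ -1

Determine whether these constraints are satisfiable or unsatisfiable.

Setting (a, b, c, d, e) = (3, 5, 2, 5, 5) satisfies everything: constraint 2: b - a = 2; constraint 4: e - c = 3; constraint 5: d + a = 8, and the others follow.

Satisfiable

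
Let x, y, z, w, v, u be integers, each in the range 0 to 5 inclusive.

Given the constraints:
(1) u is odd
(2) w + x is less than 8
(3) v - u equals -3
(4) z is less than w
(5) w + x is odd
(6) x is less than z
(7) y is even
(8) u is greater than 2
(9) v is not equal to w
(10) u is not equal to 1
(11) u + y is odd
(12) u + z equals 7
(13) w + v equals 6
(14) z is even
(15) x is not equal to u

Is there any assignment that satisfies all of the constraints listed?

Take x = 1, y = 4, z = 2, w = 4, v = 2, u = 5. Then constraint 2: w + x = 5; constraint 3: v - u = -3; constraint 12: u + z = 7, and every other listed constraint is also met.

Satisfiable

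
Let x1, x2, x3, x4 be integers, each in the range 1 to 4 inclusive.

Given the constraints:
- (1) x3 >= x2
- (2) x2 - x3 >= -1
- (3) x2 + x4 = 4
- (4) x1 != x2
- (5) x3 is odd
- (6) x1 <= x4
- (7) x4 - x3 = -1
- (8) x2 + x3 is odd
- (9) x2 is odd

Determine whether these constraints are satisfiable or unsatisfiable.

Unsatisfiable

Constraint 9 makes x2 odd and constraint 5 makes x3 odd, so x2 + x3 must be even. Constraint 8 says x2 + x3 is odd — contradiction.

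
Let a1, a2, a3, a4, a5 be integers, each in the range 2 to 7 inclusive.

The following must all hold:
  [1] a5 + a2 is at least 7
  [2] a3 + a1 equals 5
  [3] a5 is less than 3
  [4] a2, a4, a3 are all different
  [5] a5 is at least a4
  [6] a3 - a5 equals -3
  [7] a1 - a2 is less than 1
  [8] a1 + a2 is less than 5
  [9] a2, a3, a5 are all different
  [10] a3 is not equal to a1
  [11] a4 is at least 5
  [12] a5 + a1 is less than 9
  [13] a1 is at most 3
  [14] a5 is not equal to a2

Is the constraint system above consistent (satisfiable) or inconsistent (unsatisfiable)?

From constraints 5 and 11: a5 ≥ a4 and a4 ≥ 5, so a5 ≥ 5. From constraint 3: a5 ≤ 2. But 2 < 5, so no value of a5 works.

Unsatisfiable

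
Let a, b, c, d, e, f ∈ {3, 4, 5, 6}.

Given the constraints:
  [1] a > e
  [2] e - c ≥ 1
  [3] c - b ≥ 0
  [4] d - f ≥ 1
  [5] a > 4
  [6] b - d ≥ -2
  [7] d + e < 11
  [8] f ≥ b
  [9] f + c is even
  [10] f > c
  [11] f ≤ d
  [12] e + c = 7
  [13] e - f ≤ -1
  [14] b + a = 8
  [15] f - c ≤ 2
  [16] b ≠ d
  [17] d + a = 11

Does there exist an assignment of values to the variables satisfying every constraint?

Unsatisfiable

Constraints 2, 3, 4, 6, and 13 give f − e ≥ 1, e − c ≥ 1, c − b ≥ 0, b − d ≥ -2, d − f ≥ 1.
Adding all 5 inequalities: the left sides telescope to 0, and the right sides sum to 1 + 1 + 0 + (-2) + 1 = 1. So 0 ≥ 1, which is false.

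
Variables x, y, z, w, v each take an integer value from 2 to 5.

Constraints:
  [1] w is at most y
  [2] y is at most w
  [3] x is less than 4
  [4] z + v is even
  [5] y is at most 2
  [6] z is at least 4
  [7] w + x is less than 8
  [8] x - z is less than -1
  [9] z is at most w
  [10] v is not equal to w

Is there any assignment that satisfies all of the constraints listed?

From constraints 6 and 9: w ≥ z and z ≥ 4, so w ≥ 4. From constraints 1 and 5: w ≤ y and y ≤ 2, so w ≤ 2. But 2 < 4, so no value of w works.

Unsatisfiable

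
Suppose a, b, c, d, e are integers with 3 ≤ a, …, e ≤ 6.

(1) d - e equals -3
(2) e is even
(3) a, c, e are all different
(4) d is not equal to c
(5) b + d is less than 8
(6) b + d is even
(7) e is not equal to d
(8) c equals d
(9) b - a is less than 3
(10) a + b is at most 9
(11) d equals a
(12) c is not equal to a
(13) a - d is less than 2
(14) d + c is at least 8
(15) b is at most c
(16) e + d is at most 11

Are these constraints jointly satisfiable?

From constraints 8 and 11, c = d = a, so c = a. But constraint 12 says c ≠ a. Contradiction.

Unsatisfiable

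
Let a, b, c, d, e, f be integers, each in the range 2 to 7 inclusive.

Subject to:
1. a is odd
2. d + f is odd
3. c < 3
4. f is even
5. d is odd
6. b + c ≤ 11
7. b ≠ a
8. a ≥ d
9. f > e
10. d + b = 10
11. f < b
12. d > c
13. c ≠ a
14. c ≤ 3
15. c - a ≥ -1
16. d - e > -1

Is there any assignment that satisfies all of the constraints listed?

One satisfying assignment is a = 3, b = 7, c = 2, d = 3, e = 3, f = 4.
For the less obvious constraints — constraint 6: b + c = 9; constraint 10: d + b = 10; constraint 15: c - a = -1 — and the others hold by inspection.

Satisfiable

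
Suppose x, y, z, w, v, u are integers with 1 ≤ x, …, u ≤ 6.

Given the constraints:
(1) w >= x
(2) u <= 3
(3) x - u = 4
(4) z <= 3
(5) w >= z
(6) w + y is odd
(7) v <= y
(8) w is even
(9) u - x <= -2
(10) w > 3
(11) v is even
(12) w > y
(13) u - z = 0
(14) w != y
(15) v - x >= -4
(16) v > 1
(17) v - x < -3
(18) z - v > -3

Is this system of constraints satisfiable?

Satisfiable

The assignment x = 6, y = 3, z = 2, w = 6, v = 2, u = 2 works:
  constraint 3 holds since x - u = 4.
  constraint 9 holds since u - x = -4.
The rest check out directly.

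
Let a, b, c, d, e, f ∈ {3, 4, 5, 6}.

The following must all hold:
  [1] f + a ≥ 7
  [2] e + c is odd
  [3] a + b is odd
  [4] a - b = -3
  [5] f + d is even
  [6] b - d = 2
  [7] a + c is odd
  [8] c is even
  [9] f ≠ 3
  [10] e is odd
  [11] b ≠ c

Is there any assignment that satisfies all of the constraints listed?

Setting (a, b, c, d, e, f) = (3, 6, 4, 4, 3, 6) satisfies everything: constraint 1: f + a = 9; constraint 4: a - b = -3; constraint 6: b - d = 2, and the others follow.

Satisfiable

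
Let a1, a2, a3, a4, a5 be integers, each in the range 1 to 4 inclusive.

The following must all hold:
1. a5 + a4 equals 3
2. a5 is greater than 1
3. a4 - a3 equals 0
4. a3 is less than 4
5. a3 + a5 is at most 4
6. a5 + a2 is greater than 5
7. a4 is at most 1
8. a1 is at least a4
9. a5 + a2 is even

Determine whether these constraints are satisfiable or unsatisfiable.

Try a1 = 2, a2 = 4, a3 = 1, a4 = 1, a5 = 2.
Check constraint 1: a5 + a4 = 3; constraint 3: a4 - a3 = 0; constraint 5: a3 + a5 = 3. The remaining constraints are straightforward to verify.

Satisfiable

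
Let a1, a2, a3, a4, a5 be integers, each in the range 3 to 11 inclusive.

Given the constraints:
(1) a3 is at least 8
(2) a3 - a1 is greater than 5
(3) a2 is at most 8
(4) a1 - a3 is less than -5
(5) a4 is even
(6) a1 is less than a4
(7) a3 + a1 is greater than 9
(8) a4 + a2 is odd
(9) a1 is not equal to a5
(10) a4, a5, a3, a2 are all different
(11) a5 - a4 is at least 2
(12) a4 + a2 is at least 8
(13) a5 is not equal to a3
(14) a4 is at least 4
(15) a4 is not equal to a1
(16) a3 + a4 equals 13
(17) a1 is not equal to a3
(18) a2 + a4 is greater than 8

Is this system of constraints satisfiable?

One satisfying assignment is a1 = 3, a2 = 5, a3 = 9, a4 = 4, a5 = 6.
For the less obvious constraints — constraint 2: a3 - a1 = 6; constraint 4: a1 - a3 = -6; constraint 7: a3 + a1 = 12 — and the others hold by inspection.

Satisfiable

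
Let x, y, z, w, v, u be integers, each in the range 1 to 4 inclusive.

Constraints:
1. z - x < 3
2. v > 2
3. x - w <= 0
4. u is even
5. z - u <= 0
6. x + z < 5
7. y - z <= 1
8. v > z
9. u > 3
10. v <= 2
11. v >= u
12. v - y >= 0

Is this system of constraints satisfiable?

Unsatisfiable

From constraint 9: u ≥ 4. From constraints 10 and 11: u ≤ v and v ≤ 2, so u ≤ 2. But 2 < 4, so no value of u works.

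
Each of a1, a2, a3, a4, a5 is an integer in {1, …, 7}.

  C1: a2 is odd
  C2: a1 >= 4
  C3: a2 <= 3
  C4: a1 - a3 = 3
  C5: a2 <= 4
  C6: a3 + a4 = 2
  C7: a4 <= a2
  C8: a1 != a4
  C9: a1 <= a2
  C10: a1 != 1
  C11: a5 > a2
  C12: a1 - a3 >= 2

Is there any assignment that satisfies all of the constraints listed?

Unsatisfiable

From constraint 2: a1 ≥ 4. From constraints 3 and 9: a1 ≤ a2 and a2 ≤ 3, so a1 ≤ 3. But 3 < 4, so no value of a1 works.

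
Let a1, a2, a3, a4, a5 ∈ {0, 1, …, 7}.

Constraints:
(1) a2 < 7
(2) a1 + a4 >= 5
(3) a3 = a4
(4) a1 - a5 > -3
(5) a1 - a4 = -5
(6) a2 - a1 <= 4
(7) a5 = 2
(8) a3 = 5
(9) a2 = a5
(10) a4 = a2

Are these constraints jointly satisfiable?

Constraint 8 fixes a3 = 5 and constraint 7 fixes a5 = 2. Constraints 3, 9, and 10 give a3 = a4 = a2 = a5, so a3 = a5. But 5 ≠ 2 — contradiction.

Unsatisfiable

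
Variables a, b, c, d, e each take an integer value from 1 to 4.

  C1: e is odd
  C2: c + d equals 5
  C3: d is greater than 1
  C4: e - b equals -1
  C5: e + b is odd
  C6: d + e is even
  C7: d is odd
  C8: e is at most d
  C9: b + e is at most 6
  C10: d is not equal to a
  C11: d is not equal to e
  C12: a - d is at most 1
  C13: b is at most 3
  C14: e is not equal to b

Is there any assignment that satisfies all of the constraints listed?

One satisfying assignment is a = 2, b = 2, c = 2, d = 3, e = 1.
For the less obvious constraints — constraint 2: c + d = 5; constraint 4: e - b = -1; constraint 9: b + e = 3 — and the others hold by inspection.

Satisfiable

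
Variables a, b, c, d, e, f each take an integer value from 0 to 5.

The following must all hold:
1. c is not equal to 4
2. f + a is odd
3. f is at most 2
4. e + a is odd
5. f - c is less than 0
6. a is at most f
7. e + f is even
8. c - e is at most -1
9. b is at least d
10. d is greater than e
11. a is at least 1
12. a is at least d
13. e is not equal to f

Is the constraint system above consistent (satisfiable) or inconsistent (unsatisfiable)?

Unsatisfiable

Constraints 5, 6, 8, 10, and 12 give e < d, d ≤ a, a ≤ f, f < c, c < e. Chaining: e < d ≤ a ≤ f < c < e, which forces e < e — impossible.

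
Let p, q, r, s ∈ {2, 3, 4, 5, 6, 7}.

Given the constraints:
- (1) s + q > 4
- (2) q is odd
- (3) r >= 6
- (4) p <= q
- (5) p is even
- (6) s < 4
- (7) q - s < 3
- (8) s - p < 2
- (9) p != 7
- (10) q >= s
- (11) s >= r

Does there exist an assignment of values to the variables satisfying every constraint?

Unsatisfiable

From constraints 3 and 11: s ≥ r and r ≥ 6, so s ≥ 6. From constraint 6: s ≤ 3. But 3 < 6, so no value of s works.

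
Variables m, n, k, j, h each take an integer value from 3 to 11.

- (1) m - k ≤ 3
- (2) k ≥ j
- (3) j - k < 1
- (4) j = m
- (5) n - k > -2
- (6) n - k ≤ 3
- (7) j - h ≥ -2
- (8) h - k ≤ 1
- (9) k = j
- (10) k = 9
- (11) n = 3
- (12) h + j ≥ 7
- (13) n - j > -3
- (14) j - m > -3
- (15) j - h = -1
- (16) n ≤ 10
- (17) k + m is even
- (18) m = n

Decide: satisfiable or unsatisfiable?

Constraint 10 fixes k = 9 and constraint 11 fixes n = 3. Constraints 4, 9, and 18 give k = j = m = n, so k = n. But 9 ≠ 3 — contradiction.

Unsatisfiable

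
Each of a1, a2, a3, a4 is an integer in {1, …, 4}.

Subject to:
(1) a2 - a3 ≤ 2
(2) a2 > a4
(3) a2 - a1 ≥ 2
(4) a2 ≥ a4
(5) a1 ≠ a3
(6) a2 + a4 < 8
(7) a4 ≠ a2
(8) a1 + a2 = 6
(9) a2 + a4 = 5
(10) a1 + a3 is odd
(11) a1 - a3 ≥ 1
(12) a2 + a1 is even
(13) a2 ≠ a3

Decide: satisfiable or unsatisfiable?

Unsatisfiable

Constraints 1, 3, and 11 give a2 − a1 ≥ 2, a1 − a3 ≥ 1, a3 − a2 ≥ -2.
Adding all 3 inequalities: the left sides telescope to 0, and the right sides sum to 2 + 1 + (-2) = 1. So 0 ≥ 1, which is false.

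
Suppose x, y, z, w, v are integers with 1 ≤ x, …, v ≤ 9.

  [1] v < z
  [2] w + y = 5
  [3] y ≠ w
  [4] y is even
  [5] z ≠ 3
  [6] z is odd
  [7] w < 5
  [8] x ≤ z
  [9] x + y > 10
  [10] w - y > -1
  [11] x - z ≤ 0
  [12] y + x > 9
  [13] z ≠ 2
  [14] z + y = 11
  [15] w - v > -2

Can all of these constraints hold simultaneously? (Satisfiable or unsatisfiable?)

Satisfiable

Setting (x, y, z, w, v) = (9, 2, 9, 3, 4) satisfies everything: constraint 2: w + y = 5; constraint 9: x + y = 11; constraint 10: w - y = 1, and the others follow.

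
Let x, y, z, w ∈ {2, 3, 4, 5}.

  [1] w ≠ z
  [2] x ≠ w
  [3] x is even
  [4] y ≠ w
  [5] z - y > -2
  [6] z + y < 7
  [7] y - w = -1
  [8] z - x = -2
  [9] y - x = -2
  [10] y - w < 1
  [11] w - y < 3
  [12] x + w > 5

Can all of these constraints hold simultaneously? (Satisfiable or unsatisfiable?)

Satisfiable

Take x = 4, y = 2, z = 2, w = 3. Then constraint 5: z - y = 0; constraint 6: z + y = 4, and every other listed constraint is also met.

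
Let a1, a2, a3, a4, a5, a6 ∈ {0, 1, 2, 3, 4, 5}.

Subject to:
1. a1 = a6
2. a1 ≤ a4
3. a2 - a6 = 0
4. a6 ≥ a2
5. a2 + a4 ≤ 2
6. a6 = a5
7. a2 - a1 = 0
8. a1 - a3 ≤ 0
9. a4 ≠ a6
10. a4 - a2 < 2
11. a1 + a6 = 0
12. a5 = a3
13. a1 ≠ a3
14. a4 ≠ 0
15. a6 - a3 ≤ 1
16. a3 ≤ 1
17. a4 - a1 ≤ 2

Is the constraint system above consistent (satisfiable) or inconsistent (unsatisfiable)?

Unsatisfiable

From constraints 1, 6, and 12, a1 = a6 = a5 = a3, so a1 = a3. But constraint 13 says a1 ≠ a3. Contradiction.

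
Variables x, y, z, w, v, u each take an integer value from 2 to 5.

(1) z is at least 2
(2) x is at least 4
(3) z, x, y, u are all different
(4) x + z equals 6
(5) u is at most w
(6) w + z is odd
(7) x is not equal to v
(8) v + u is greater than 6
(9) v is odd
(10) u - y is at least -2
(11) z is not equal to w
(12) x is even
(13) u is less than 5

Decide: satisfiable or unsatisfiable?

Satisfiable

Take x = 4, y = 5, z = 2, w = 3, v = 5, u = 3. Then constraint 4: x + z = 6; constraint 8: v + u = 8; constraint 10: u - y = -2, and every other listed constraint is also met.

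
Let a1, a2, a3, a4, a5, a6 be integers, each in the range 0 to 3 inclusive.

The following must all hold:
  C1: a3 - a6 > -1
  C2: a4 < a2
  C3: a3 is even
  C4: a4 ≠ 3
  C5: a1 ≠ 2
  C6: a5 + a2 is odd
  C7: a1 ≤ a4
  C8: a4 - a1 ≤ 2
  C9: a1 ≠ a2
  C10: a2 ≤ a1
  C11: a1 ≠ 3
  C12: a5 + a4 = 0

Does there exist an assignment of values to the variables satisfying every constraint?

Constraints 2, 7, and 10 give a2 ≤ a1, a1 ≤ a4, a4 < a2. Chaining: a2 ≤ a1 ≤ a4 < a2, which forces a2 < a2 — impossible.

Unsatisfiable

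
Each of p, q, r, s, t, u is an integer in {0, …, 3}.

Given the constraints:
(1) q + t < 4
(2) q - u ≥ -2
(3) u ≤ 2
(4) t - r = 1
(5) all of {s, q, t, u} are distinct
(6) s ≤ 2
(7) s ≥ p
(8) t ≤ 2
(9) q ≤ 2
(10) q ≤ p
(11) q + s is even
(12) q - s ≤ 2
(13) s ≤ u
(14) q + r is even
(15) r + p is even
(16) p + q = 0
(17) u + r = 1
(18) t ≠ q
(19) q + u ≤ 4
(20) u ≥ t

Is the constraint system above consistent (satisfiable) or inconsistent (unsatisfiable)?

Unsatisfiable

Constraints 3, 6, 8, and 9 confine each of s, q, t, u to the 3 values {0, …, 2} (the domain already gives each ≥ 0).
Constraint 5 requires all 4 of them to be distinct, but only 3 values are available — impossible by the pigeonhole principle.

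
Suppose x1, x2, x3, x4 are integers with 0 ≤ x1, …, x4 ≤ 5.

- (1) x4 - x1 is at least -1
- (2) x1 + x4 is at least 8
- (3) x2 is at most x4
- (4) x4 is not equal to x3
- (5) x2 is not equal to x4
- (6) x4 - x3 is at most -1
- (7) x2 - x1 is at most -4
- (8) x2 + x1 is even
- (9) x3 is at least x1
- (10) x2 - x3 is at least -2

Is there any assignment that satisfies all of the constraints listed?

Unsatisfiable

Constraints 1, 6, 7, and 10 give x4 − x1 ≥ -1, x1 − x2 ≥ 4, x2 − x3 ≥ -2, x3 − x4 ≥ 1.
Adding all 4 inequalities: the left sides telescope to 0, and the right sides sum to (-1) + 4 + (-2) + 1 = 2. So 0 ≥ 2, which is false.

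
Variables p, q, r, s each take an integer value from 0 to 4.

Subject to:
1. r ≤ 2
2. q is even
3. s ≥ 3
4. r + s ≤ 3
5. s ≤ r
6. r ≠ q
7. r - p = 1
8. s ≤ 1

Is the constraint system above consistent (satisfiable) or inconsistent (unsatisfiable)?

From constraint 3: s ≥ 3. From constraints 1 and 5: s ≤ r and r ≤ 2, so s ≤ 2. But 2 < 3, so no value of s works.

Unsatisfiable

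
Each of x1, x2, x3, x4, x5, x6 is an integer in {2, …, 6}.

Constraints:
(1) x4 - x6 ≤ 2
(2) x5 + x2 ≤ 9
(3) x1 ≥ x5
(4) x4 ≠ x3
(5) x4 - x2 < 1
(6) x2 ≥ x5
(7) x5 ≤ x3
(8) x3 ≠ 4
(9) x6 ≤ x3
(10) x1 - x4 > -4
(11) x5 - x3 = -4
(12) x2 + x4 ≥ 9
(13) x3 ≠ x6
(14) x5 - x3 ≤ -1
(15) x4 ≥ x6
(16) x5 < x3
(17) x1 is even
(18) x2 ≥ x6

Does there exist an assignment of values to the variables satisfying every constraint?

Satisfiable

Setting (x1, x2, x3, x4, x5, x6) = (2, 6, 6, 5, 2, 3) satisfies everything: constraint 1: x4 - x6 = 2; constraint 2: x5 + x2 = 8, and the others follow.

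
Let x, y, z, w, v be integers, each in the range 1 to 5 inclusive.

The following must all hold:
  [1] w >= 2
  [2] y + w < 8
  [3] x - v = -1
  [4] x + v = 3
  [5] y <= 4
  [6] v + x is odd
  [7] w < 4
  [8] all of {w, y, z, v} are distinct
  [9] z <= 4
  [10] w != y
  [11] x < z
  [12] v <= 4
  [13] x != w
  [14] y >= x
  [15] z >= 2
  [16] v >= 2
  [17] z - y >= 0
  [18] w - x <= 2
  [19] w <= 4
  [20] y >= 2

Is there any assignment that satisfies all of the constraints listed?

Constraints 1, 5, 9, 12, 15, 16, 19, and 20 confine each of w, y, z, v to the 3 values {2, …, 4}.
Constraint 8 requires all 4 of them to be distinct, but only 3 values are available — impossible by the pigeonhole principle.

Unsatisfiable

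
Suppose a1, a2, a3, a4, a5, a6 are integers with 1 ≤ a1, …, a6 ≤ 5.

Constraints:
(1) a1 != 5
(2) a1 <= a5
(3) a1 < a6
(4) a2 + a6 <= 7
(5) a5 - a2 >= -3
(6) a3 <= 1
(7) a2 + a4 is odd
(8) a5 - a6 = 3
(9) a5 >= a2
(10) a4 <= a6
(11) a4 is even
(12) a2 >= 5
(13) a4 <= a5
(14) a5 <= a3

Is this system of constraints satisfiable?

From constraints 9 and 12: a5 ≥ a2 and a2 ≥ 5, so a5 ≥ 5. From constraints 6 and 14: a5 ≤ a3 and a3 ≤ 1, so a5 ≤ 1. But 1 < 5, so no value of a5 works.

Unsatisfiable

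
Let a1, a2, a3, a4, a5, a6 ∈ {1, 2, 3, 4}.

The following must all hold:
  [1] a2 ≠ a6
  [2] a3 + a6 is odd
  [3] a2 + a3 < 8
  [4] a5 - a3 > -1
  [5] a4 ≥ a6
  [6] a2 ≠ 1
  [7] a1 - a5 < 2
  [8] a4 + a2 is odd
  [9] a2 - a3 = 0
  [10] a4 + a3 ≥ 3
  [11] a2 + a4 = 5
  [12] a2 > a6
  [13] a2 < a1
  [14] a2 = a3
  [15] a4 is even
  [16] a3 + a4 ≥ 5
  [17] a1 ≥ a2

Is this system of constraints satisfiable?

Satisfiable

Setting (a1, a2, a3, a4, a5, a6) = (4, 3, 3, 2, 3, 2) satisfies everything: constraint 3: a2 + a3 = 6; constraint 4: a5 - a3 = 0; constraint 7: a1 - a5 = 1, and the others follow.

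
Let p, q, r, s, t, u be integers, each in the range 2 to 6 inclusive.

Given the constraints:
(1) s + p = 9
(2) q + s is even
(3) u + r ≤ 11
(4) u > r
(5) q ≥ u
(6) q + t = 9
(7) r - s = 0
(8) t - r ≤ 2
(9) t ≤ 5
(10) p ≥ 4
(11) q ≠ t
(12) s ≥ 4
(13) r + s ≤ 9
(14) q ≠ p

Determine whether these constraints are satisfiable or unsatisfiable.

One satisfying assignment is p = 5, q = 6, r = 4, s = 4, t = 3, u = 5.
For the less obvious constraints — constraint 1: s + p = 9; constraint 3: u + r = 9; constraint 6: q + t = 9 — and the others hold by inspection.

Satisfiable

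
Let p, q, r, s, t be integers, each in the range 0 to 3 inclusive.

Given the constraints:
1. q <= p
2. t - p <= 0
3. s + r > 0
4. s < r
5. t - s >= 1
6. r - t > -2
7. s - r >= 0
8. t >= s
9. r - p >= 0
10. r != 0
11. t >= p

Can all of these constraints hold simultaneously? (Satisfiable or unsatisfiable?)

Unsatisfiable

Constraints 2, 5, 7, and 9 give p − t ≥ 0, t − s ≥ 1, s − r ≥ 0, r − p ≥ 0.
Adding all 4 inequalities: the left sides telescope to 0, and the right sides sum to 0 + 1 + 0 + 0 = 1. So 0 ≥ 1, which is false.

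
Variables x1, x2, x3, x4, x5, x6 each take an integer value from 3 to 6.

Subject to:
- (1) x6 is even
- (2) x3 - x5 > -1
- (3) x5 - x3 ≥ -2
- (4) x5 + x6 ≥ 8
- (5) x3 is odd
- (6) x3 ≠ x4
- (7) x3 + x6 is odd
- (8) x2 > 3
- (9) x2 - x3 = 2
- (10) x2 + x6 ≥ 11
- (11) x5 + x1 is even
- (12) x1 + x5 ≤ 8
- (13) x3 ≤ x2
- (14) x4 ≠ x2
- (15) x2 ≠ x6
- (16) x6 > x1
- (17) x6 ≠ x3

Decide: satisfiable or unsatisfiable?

Satisfiable

Setting (x1, x2, x3, x4, x5, x6) = (3, 5, 3, 6, 3, 6) satisfies everything: constraint 2: x3 - x5 = 0; constraint 3: x5 - x3 = 0; constraint 4: x5 + x6 = 9, and the others follow.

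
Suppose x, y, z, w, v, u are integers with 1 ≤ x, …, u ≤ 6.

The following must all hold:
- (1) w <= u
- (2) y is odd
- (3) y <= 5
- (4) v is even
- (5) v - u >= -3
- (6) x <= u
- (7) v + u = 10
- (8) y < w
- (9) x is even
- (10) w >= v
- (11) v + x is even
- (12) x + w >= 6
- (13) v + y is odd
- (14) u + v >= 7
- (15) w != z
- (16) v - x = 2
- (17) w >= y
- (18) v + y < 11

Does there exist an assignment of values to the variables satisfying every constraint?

Take x = 2, y = 5, z = 4, w = 6, v = 4, u = 6. Then constraint 5: v - u = -2; constraint 7: v + u = 10; constraint 12: x + w = 8, and every other listed constraint is also met.

Satisfiable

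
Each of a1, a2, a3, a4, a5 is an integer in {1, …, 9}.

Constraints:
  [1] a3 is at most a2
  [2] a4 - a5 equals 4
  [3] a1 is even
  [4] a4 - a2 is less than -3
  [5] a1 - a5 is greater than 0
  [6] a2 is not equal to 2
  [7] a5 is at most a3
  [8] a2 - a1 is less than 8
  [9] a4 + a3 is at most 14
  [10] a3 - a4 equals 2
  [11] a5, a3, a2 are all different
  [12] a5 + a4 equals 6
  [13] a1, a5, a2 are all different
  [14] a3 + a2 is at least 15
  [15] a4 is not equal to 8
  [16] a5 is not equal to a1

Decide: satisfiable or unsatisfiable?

One satisfying assignment is a1 = 2, a2 = 9, a3 = 7, a4 = 5, a5 = 1.
For the less obvious constraints — constraint 2: a4 - a5 = 4; constraint 4: a4 - a2 = -4; constraint 5: a1 - a5 = 1 — and the others hold by inspection.

Satisfiable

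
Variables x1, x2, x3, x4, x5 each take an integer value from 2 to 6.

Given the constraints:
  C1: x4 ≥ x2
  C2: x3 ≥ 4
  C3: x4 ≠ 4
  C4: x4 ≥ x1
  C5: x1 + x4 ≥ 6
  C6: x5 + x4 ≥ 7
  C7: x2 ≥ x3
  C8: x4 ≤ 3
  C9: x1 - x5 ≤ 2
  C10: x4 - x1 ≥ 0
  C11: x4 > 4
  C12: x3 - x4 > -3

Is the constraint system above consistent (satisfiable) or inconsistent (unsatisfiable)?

From constraints 2 and 7: x2 ≥ x3 and x3 ≥ 4, so x2 ≥ 4. From constraints 1 and 8: x2 ≤ x4 and x4 ≤ 3, so x2 ≤ 3. But 3 < 4, so no value of x2 works.

Unsatisfiable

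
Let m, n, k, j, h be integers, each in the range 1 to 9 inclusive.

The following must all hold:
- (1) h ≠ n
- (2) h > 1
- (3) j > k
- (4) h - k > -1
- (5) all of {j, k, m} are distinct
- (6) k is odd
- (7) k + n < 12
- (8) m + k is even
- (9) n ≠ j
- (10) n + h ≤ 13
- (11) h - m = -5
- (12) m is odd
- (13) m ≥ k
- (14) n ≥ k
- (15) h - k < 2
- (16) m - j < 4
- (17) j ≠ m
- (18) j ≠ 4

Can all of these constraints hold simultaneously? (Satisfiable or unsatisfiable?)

Setting (m, n, k, j, h) = (7, 9, 1, 6, 2) satisfies everything: constraint 4: h - k = 1; constraint 7: k + n = 10, and the others follow.

Satisfiable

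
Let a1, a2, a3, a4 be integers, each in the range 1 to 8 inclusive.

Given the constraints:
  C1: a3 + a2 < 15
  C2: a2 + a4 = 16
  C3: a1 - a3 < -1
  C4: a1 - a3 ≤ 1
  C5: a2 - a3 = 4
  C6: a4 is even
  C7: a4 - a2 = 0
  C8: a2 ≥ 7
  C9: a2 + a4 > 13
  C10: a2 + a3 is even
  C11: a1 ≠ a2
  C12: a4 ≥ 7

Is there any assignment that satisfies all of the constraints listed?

Setting (a1, a2, a3, a4) = (2, 8, 4, 8) satisfies everything: constraint 1: a3 + a2 = 12; constraint 2: a2 + a4 = 16, and the others follow.

Satisfiable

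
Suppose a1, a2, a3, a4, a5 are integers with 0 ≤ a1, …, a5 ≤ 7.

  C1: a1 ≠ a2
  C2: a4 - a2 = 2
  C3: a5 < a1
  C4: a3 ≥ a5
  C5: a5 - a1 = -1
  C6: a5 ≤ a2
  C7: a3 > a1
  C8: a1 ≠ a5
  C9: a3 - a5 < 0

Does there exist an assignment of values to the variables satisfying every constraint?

Constraints 3, 7, and 9 give a3 < a5, a5 < a1, a1 < a3. Chaining: a3 < a5 < a1 < a3, which forces a3 < a3 — impossible.

Unsatisfiable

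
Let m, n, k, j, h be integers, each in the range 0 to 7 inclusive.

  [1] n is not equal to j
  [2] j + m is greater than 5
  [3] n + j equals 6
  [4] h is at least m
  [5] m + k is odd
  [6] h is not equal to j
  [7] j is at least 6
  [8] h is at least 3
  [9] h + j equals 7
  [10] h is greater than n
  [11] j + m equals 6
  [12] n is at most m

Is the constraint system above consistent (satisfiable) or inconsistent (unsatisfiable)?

From constraint 8: h ≥ 3. From constraint 7: j ≥ 6. Hence h + j ≥ 9. But constraint 9 requires h + j = 7, and 7 < 9. Contradiction.

Unsatisfiable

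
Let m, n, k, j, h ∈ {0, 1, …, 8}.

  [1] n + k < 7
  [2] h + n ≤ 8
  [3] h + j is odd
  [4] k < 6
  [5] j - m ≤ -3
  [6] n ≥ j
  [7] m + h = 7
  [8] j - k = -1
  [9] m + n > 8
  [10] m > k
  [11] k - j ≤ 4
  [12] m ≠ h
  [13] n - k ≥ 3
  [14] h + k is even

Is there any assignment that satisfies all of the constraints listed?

Setting (m, n, k, j, h) = (6, 4, 1, 0, 1) satisfies everything: constraint 1: n + k = 5; constraint 2: h + n = 5, and the others follow.

Satisfiable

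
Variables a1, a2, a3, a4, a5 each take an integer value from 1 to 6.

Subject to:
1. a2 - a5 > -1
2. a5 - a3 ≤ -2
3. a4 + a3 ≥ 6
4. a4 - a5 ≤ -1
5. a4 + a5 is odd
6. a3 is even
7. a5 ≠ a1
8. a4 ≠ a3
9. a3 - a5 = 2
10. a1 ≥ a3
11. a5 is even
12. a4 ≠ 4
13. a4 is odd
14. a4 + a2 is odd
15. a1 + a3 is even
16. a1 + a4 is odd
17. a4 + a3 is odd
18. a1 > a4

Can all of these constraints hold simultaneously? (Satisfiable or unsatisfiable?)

One satisfying assignment is a1 = 6, a2 = 4, a3 = 6, a4 = 3, a5 = 4.
For the less obvious constraints — constraint 1: a2 - a5 = 0; constraint 2: a5 - a3 = -2 — and the others hold by inspection.

Satisfiable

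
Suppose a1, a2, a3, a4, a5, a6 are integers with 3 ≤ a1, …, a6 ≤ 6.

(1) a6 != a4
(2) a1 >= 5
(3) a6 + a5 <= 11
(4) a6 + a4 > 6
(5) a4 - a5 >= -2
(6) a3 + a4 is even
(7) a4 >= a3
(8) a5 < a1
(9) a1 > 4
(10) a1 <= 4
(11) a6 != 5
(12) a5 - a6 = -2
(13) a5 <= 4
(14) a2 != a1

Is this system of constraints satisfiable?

Unsatisfiable

From constraint 9: a1 ≥ 5. From constraint 10: a1 ≤ 4. But 4 < 5, so no value of a1 works.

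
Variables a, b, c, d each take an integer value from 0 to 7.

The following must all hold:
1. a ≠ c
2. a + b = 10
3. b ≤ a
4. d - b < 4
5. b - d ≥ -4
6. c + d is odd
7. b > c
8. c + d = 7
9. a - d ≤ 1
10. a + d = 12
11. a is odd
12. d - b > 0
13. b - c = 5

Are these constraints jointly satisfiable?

The assignment a = 5, b = 5, c = 0, d = 7 works:
  constraint 2 holds since a + b = 10.
  constraint 4 holds since d - b = 2.
The rest check out directly.

Satisfiable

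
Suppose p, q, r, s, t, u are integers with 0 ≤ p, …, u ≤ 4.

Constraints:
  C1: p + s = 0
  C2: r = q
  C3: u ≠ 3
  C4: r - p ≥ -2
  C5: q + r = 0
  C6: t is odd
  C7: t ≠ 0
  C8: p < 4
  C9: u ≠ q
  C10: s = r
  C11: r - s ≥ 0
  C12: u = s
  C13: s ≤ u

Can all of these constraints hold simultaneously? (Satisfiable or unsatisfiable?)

Unsatisfiable

From constraints 2, 10, and 12, u = s = r = q, so u = q. But constraint 9 says u ≠ q. Contradiction.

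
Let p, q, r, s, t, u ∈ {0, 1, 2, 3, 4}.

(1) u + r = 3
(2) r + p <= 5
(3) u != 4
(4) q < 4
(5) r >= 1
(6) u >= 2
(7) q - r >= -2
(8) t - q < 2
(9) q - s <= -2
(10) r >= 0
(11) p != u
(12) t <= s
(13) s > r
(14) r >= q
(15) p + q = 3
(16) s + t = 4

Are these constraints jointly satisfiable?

Try p = 3, q = 0, r = 1, s = 3, t = 1, u = 2.
Check constraint 1: u + r = 3; constraint 2: r + p = 4. The remaining constraints are straightforward to verify.

Satisfiable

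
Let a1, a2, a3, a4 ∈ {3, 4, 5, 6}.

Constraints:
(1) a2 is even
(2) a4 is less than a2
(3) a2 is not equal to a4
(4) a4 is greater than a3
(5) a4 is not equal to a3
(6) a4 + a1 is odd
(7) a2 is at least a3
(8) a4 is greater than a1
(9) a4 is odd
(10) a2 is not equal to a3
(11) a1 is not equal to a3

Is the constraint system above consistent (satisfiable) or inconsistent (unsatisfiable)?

Try a1 = 4, a2 = 6, a3 = 3, a4 = 5.
Check constraint 1: a2 = 6 is even; constraint 6: a4 + a1 = 9 is odd; constraint 9: a4 = 5 is odd. The remaining constraints are straightforward to verify.

Satisfiable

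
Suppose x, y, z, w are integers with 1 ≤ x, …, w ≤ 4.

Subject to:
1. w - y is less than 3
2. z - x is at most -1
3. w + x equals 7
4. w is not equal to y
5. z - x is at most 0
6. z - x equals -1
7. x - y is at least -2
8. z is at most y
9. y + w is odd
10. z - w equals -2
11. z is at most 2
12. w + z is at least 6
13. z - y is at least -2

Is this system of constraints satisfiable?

Satisfiable

Try x = 3, y = 3, z = 2, w = 4.
Check constraint 1: w - y = 1; constraint 2: z - x = -1. The remaining constraints are straightforward to verify.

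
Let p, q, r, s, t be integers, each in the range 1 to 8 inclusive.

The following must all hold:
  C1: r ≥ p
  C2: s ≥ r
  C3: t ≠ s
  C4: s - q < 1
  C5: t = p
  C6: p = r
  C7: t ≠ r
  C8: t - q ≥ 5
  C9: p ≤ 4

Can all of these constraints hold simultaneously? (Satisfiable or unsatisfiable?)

Unsatisfiable

From constraints 5 and 6, t = p = r, so t = r. But constraint 7 says t ≠ r. Contradiction.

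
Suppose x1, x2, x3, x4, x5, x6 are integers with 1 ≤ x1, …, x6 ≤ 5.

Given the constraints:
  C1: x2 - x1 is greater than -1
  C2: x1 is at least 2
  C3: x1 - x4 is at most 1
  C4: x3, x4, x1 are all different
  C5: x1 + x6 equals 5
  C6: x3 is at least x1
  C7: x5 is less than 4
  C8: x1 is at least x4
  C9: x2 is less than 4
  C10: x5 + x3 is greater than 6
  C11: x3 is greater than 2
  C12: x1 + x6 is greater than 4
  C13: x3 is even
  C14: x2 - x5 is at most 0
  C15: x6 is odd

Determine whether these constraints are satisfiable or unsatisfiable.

Setting (x1, x2, x3, x4, x5, x6) = (2, 3, 4, 1, 3, 3) satisfies everything: constraint 1: x2 - x1 = 1; constraint 3: x1 - x4 = 1; constraint 5: x1 + x6 = 5, and the others follow.

Satisfiable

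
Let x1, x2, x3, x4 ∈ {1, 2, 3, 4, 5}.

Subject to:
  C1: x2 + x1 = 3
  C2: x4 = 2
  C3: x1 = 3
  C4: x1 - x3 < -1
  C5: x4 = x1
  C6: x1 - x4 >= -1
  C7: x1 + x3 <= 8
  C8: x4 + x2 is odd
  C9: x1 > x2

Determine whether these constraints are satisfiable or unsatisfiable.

Constraint 2 fixes x4 = 2 and constraint 3 fixes x1 = 3, but constraint 5 requires x4 = x1. Since 2 ≠ 3, contradiction.

Unsatisfiable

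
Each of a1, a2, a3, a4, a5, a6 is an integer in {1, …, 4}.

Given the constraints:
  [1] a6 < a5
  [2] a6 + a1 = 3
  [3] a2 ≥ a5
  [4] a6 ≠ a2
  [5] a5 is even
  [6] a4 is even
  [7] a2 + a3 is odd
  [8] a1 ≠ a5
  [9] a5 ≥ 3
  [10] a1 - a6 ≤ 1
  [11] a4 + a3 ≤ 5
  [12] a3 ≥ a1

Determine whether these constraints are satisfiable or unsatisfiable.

Satisfiable

The assignment a1 = 1, a2 = 4, a3 = 1, a4 = 4, a5 = 4, a6 = 2 works:
  constraint 2 holds since a6 + a1 = 3.
  constraint 10 holds since a1 - a6 = -1.
  constraint 11 holds since a4 + a3 = 5.
The rest check out directly.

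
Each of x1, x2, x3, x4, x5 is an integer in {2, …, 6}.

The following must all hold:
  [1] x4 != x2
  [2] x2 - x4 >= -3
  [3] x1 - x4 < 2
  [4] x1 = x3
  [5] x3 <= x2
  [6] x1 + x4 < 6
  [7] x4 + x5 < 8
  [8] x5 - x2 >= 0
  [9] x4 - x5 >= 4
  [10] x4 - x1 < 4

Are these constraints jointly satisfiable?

Unsatisfiable

Constraints 2, 8, and 9 give x5 − x2 ≥ 0, x2 − x4 ≥ -3, x4 − x5 ≥ 4.
Adding all 3 inequalities: the left sides telescope to 0, and the right sides sum to 0 + (-3) + 4 = 1. So 0 ≥ 1, which is false.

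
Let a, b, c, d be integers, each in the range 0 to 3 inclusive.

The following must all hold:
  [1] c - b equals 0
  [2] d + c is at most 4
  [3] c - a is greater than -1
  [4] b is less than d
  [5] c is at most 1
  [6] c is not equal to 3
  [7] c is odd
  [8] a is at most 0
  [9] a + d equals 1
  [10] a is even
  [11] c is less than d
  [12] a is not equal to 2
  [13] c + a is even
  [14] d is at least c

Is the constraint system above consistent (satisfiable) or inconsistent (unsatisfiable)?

Constraint 7 makes c odd and constraint 10 makes a even, so c + a must be odd. Constraint 13 says c + a is even — contradiction.

Unsatisfiable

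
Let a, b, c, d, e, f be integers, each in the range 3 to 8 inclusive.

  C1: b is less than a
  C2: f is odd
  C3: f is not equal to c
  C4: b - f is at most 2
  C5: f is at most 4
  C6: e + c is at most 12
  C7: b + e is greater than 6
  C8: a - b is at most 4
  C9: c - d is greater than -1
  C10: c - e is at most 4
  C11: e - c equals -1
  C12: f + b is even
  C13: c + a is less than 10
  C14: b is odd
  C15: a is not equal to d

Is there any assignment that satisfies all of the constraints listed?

Take a = 4, b = 3, c = 5, d = 3, e = 4, f = 3. Then constraint 4: b - f = 0; constraint 6: e + c = 9, and every other listed constraint is also met.

Satisfiable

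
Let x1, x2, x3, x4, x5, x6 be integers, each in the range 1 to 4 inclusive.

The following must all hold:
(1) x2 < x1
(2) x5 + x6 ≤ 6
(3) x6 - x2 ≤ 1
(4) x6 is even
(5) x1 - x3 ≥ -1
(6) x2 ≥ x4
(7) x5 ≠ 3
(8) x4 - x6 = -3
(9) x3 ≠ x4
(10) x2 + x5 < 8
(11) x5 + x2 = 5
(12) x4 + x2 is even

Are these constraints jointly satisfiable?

Satisfiable

The assignment x1 = 4, x2 = 3, x3 = 4, x4 = 1, x5 = 2, x6 = 4 works:
  constraint 2 holds since x5 + x6 = 6.
  constraint 3 holds since x6 - x2 = 1.
The rest check out directly.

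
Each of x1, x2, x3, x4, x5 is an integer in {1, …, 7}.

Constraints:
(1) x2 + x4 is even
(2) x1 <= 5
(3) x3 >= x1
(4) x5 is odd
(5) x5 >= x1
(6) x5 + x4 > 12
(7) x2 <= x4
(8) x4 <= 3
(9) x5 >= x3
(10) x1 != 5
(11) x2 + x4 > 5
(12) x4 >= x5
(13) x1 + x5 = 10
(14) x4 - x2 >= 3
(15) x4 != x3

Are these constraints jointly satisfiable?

From constraint 2: x1 ≤ 5. From constraints 8 and 12: x5 ≤ x4 ≤ 3. Hence x1 + x5 ≤ 8. But constraint 13 requires x1 + x5 = 10, and 10 > 8. Contradiction.

Unsatisfiable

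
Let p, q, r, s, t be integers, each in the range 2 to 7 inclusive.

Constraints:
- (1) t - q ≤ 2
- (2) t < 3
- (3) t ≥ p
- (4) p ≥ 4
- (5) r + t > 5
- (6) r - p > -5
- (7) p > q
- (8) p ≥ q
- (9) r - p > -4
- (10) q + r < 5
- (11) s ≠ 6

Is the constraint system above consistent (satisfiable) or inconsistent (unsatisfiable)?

Unsatisfiable

From constraints 3 and 4: t ≥ p and p ≥ 4, so t ≥ 4. From constraint 2: t ≤ 2. But 2 < 4, so no value of t works.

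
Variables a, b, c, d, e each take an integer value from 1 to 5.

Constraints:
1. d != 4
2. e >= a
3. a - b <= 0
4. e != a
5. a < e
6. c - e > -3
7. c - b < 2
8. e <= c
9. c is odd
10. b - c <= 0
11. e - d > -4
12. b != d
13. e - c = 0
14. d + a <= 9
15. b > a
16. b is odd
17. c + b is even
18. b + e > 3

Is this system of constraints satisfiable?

Satisfiable

The assignment a = 2, b = 3, c = 3, d = 5, e = 3 works:
  constraint 3 holds since a - b = -1.
  constraint 6 holds since c - e = 0.
The rest check out directly.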